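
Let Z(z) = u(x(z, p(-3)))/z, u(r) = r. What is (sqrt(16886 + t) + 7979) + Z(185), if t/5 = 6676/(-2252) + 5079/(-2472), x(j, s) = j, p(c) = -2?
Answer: 7980 + sqrt(907177127540946)/231956 ≈ 8109.9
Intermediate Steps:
t = -11642075/463912 (t = 5*(6676/(-2252) + 5079/(-2472)) = 5*(6676*(-1/2252) + 5079*(-1/2472)) = 5*(-1669/563 - 1693/824) = 5*(-2328415/463912) = -11642075/463912 ≈ -25.095)
Z(z) = 1 (Z(z) = z/z = 1)
(sqrt(16886 + t) + 7979) + Z(185) = (sqrt(16886 - 11642075/463912) + 7979) + 1 = (sqrt(7821975957/463912) + 7979) + 1 = (sqrt(907177127540946)/231956 + 7979) + 1 = (7979 + sqrt(907177127540946)/231956) + 1 = 7980 + sqrt(907177127540946)/231956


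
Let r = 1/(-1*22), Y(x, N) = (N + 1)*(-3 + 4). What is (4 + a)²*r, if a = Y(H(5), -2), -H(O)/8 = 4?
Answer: -9/22 ≈ -0.40909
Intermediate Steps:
H(O) = -32 (H(O) = -8*4 = -32)
Y(x, N) = 1 + N (Y(x, N) = (1 + N)*1 = 1 + N)
a = -1 (a = 1 - 2 = -1)
r = -1/22 (r = 1/(-22) = -1/22 ≈ -0.045455)
(4 + a)²*r = (4 - 1)²*(-1/22) = 3²*(-1/22) = 9*(-1/22) = -9/22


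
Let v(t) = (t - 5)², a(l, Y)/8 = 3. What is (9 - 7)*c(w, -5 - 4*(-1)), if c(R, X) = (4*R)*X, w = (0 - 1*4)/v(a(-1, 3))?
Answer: 32/361 ≈ 0.088643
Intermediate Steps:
a(l, Y) = 24 (a(l, Y) = 8*3 = 24)
v(t) = (-5 + t)²
w = -4/361 (w = (0 - 1*4)/((-5 + 24)²) = (0 - 4)/(19²) = -4/361 ≈ -0.011080)
c(R, X) = 4*R*X
(9 - 7)*c(w, -5 - 4*(-1)) = (9 - 7)*(4*(-4/361)*(-5 - 4*(-1))) = 2*(4*(-4/361)*(-5 + 4)) = 2*(4*(-4/361)*(-1)) = 2*(16/361) = 32/361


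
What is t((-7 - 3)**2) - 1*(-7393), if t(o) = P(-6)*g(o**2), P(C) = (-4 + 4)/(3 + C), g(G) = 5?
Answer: 7393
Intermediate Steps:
P(C) = 0 (P(C) = 0/(3 + C) = 0)
t(o) = 0 (t(o) = 0*5 = 0)
t((-7 - 3)**2) - 1*(-7393) = 0 - 1*(-7393) = 0 + 7393 = 7393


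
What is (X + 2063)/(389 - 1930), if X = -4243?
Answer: 2180/1541 ≈ 1.4147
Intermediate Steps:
(X + 2063)/(389 - 1930) = (-4243 + 2063)/(389 - 1930) = -2180/(-1541) = -2180*(-1/1541) = 2180/1541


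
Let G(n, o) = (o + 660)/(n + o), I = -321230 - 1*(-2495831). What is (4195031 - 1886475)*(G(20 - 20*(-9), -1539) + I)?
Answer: 6722034010483608/1339 ≈ 5.0202e+12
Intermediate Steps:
I = 2174601 (I = -321230 + 2495831 = 2174601)
G(n, o) = (660 + o)/(n + o)
(4195031 - 1886475)*(G(20 - 20*(-9), -1539) + I) = (4195031 - 1886475)*((660 - 1539)/((20 - 20*(-9)) - 1539) + 2174601) = 2308556*(-879/((20 + 180) - 1539) + 2174601) = 2308556*(-879/(200 - 1539) + 2174601) = 2308556*(-879/(-1339) + 2174601) = 2308556*(-1/1339*(-879) + 2174601) = 2308556*(879/1339 + 2174601) = 2308556*(2911791618/1339) = 6722034010483608/1339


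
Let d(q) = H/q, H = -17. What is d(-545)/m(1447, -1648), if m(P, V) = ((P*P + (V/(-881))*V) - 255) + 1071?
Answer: 14977/1004243552945 ≈ 1.4914e-8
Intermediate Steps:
d(q) = -17/q
m(P, V) = 816 + P**2 - V**2/881 (m(P, V) = ((P**2 + (V*(-1/881))*V) - 255) + 1071 = ((P**2 + (-V/881)*V) - 255) + 1071 = ((P**2 - V**2/881) - 255) + 1071 = (-255 + P**2 - V**2/881) + 1071 = 816 + P**2 - V**2/881)
d(-545)/m(1447, -1648) = (-17/(-545))/(816 + 1447**2 - 1/881*(-1648)**2) = (-17*(-1/545))/(816 + 2093809 - 1/881*2715904) = 17/(545*(816 + 2093809 - 2715904/881)) = 17/(545*(1842648721/881)) = (17/545)*(881/1842648721) = 14977/1004243552945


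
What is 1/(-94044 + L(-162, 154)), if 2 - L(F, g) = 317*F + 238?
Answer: -1/42926 ≈ -2.3296e-5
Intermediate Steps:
L(F, g) = -236 - 317*F (L(F, g) = 2 - (317*F + 238) = 2 - (238 + 317*F) = 2 + (-238 - 317*F) = -236 - 317*F)
1/(-94044 + L(-162, 154)) = 1/(-94044 + (-236 - 317*(-162))) = 1/(-94044 + (-236 + 51354)) = 1/(-94044 + 51118) = 1/(-42926) = -1/42926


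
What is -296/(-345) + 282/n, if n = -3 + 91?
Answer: 61669/15180 ≈ 4.0625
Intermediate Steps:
n = 88
-296/(-345) + 282/n = -296/(-345) + 282/88 = -296*(-1/345) + 282*(1/88) = 296/345 + 141/44 = 61669/15180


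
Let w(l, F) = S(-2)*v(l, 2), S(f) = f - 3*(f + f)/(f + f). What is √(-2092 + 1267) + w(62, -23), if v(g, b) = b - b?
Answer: 5*I*√33 ≈ 28.723*I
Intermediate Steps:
v(g, b) = 0
S(f) = -3 + f (S(f) = f - 3*2*f/(2*f) = f - 3*2*f*1/(2*f) = f - 3*1 = f - 3 = -3 + f)
w(l, F) = 0 (w(l, F) = (-3 - 2)*0 = -5*0 = 0)
√(-2092 + 1267) + w(62, -23) = √(-2092 + 1267) + 0 = √(-825) + 0 = 5*I*√33 + 0 = 5*I*√33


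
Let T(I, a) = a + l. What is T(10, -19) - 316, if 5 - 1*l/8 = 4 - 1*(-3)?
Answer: -351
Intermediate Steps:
l = -16 (l = 40 - 8*(4 - 1*(-3)) = 40 - 8*(4 + 3) = 40 - 8*7 = 40 - 56 = -16)
T(I, a) = -16 + a (T(I, a) = a - 16 = -16 + a)
T(10, -19) - 316 = (-16 - 19) - 316 = -35 - 316 = -351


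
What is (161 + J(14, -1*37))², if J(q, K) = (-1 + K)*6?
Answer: 4489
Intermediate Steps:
J(q, K) = -6 + 6*K
(161 + J(14, -1*37))² = (161 + (-6 + 6*(-1*37)))² = (161 + (-6 + 6*(-37)))² = (161 + (-6 - 222))² = (161 - 228)² = (-67)² = 4489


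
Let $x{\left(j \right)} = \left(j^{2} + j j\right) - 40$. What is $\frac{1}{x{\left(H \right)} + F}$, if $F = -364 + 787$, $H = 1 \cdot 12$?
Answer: $\frac{1}{671} \approx 0.0014903$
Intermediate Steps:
$H = 12$
$F = 423$
$x{\left(j \right)} = -40 + 2 j^{2}$ ($x{\left(j \right)} = \left(j^{2} + j^{2}\right) - 40 = 2 j^{2} - 40 = -40 + 2 j^{2}$)
$\frac{1}{x{\left(H \right)} + F} = \frac{1}{\left(-40 + 2 \cdot 12^{2}\right) + 423} = \frac{1}{\left(-40 + 2 \cdot 144\right) + 423} = \frac{1}{\left(-40 + 288\right) + 423} = \frac{1}{248 + 423} = \frac{1}{671}$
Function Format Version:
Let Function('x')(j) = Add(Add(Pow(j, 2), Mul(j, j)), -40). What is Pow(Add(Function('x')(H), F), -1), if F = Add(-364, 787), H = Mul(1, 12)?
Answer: Rational(1, 671) ≈ 0.0014903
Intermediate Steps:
H = 12
F = 423
Function('x')(j) = Add(-40, Mul(2, Pow(j, 2))) (Function('x')(j) = Add(Add(Pow(j, 2), Pow(j, 2)), -40) = Add(Mul(2, Pow(j, 2)), -40) = Add(-40, Mul(2, Pow(j, 2))))
Pow(Add(Function('x')(H), F), -1) = Pow(Add(Add(-40, Mul(2, Pow(12, 2))), 423), -1) = Pow(Add(Add(-40, Mul(2, 144)), 423), -1) = Pow(Add(Add(-40, 288), 423), -1) = Pow(Add(248, 423), -1) = Pow(671, -1) = Rational(1, 671)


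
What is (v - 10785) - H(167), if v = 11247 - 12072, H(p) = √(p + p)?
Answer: -11610 - √334 ≈ -11628.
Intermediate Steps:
H(p) = √2*√p (H(p) = √(2*p) = √2*√p)
v = -825
(v - 10785) - H(167) = (-825 - 10785) - √2*√167 = -11610 - √334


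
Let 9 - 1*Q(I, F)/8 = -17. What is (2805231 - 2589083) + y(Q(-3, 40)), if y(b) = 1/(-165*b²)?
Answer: 1542985466879/7138560 ≈ 2.1615e+5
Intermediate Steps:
Q(I, F) = 208 (Q(I, F) = 72 - 8*(-17) = 72 + 136 = 208)
y(b) = -1/(165*b²)
(2805231 - 2589083) + y(Q(-3, 40)) = (2805231 - 2589083) - 1/165/208² = 216148 - 1/165*1/43264 = 216148 - 1/7138560 = 1542985466879/7138560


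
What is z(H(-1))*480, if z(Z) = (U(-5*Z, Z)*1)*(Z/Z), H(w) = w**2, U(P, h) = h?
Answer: 480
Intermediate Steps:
z(Z) = Z (z(Z) = (Z*1)*(Z/Z) = Z*1 = Z)
z(H(-1))*480 = (-1)**2*480 = 1*480 = 480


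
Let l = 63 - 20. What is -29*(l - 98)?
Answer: 1595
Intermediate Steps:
l = 43
-29*(l - 98) = -29*(43 - 98) = -29*(-55) = 1595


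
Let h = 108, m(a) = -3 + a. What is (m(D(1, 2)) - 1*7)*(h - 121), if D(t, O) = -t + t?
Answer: 130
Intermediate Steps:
D(t, O) = 0
(m(D(1, 2)) - 1*7)*(h - 121) = ((-3 + 0) - 1*7)*(108 - 121) = (-3 - 7)*(-13) = -10*(-13) = 130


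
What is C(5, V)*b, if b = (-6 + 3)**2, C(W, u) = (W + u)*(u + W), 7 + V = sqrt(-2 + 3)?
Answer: 9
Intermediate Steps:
V = -6 (V = -7 + sqrt(-2 + 3) = -7 + sqrt(1) = -7 + 1 = -6)
C(W, u) = (W + u)**2 (C(W, u) = (W + u)*(W + u) = (W + u)**2)
b = 9 (b = (-3)**2 = 9)
C(5, V)*b = (5 - 6)**2*9 = (-1)**2*9 = 1*9 = 9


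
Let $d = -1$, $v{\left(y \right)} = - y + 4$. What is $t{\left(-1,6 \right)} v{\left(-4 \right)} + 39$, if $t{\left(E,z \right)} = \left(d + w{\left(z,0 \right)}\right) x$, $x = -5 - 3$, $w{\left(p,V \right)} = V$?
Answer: $103$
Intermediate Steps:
$v{\left(y \right)} = 4 - y$
$x = -8$
$t{\left(E,z \right)} = 8$ ($t{\left(E,z \right)} = \left(-1 + 0\right) \left(-8\right) = \left(-1\right) \left(-8\right) = 8$)
$t{\left(-1,6 \right)} v{\left(-4 \right)} + 39 = 8 \left(4 - -4\right) + 39 = 8 \left(4 + 4\right) + 39 = 8 \cdot 8 + 39 = 64 + 39 = 103$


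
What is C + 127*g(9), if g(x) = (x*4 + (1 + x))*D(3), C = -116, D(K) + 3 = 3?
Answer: -116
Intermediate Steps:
D(K) = 0 (D(K) = -3 + 3 = 0)
g(x) = 0 (g(x) = (x*4 + (1 + x))*0 = (4*x + (1 + x))*0 = (1 + 5*x)*0 = 0)
C + 127*g(9) = -116 + 127*0 = -116 + 0 = -116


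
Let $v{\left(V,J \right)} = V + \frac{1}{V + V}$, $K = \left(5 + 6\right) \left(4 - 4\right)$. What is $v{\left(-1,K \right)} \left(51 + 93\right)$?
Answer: $-216$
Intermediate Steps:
$K = 0$ ($K = 11 \cdot 0 = 0$)
$v{\left(V,J \right)} = V + \frac{1}{2 V}$
$v{\left(-1,K \right)} \left(51 + 93\right) = \left(-1 + \frac{1}{2 \left(-1\right)}\right) \left(51 + 93\right) = \left(-1 + \frac{1}{2} \left(-1\right)\right) 144 = \left(-1 - \frac{1}{2}\right) 144 = \left(- \frac{3}{2}\right) 144 = -216$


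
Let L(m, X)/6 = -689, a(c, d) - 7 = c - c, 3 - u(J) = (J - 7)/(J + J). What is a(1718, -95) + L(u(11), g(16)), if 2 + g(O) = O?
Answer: -4127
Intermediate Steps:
g(O) = -2 + O
u(J) = 3 - (-7 + J)/(2*J) (u(J) = 3 - (J - 7)/(J + J) = 3 - (-7 + J)/(2*J))
a(c, d) = 7 (a(c, d) = 7 + (c - c) = 7 + 0 = 7)
L(m, X) = -4134 (L(m, X) = 6*(-689) = -4134)
a(1718, -95) + L(u(11), g(16)) = 7 - 4134 = -4127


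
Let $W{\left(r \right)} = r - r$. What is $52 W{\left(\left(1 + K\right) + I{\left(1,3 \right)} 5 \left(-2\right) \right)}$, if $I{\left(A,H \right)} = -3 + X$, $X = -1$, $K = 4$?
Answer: $0$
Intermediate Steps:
$I{\left(A,H \right)} = -4$ ($I{\left(A,H \right)} = -3 - 1 = -4$)
$W{\left(r \right)} = 0$
$52 W{\left(\left(1 + K\right) + I{\left(1,3 \right)} 5 \left(-2\right) \right)} = 52 \cdot 0 = 0$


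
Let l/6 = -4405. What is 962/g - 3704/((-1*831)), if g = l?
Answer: 16182883/3660555 ≈ 4.4209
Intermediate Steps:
l = -26430 (l = 6*(-4405) = -26430)
g = -26430
962/g - 3704/((-1*831)) = 962/(-26430) - 3704/((-1*831)) = 962*(-1/26430) - 3704/(-831) = -481/13215 - 3704*(-1/831) = -481/13215 + 3704/831 = 16182883/3660555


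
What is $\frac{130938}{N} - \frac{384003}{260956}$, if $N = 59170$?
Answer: $\frac{5723799609}{7720383260} \approx 0.74139$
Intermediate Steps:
$\frac{130938}{N} - \frac{384003}{260956} = \frac{130938}{59170} - \frac{384003}{260956} = 130938 \cdot \frac{1}{59170} - \frac{384003}{260956} = \frac{65469}{29585} - \frac{384003}{260956} = \frac{5723799609}{7720383260}$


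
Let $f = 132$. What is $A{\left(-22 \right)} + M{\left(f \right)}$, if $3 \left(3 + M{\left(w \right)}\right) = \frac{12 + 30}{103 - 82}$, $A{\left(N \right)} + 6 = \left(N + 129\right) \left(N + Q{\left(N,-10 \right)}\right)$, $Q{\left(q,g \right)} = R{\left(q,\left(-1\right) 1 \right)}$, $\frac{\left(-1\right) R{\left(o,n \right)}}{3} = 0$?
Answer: $- \frac{7087}{3} \approx -2362.3$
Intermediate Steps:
$R{\left(o,n \right)} = 0$ ($R{\left(o,n \right)} = \left(-3\right) 0 = 0$)
$Q{\left(q,g \right)} = 0$
$A{\left(N \right)} = -6 + N \left(129 + N\right)$ ($A{\left(N \right)} = -6 + \left(N + 129\right) \left(N + 0\right) = -6 + \left(129 + N\right) N = -6 + N \left(129 + N\right)$)
$M{\left(w \right)} = - \frac{7}{3}$ ($M{\left(w \right)} = -3 + \frac{\left(12 + 30\right) \frac{1}{103 - 82}}{3} = -3 + \frac{42 \cdot \frac{1}{21}}{3} = -3 + \frac{1}{3} \cdot 2 = -3 + \frac{2}{3} = - \frac{7}{3}$)
$A{\left(-22 \right)} + M{\left(f \right)} = \left(-6 + \left(-22\right)^{2} + 129 \left(-22\right)\right) - \frac{7}{3} = \left(-6 + 484 - 2838\right) - \frac{7}{3} = -2360 - \frac{7}{3} = - \frac{7087}{3}$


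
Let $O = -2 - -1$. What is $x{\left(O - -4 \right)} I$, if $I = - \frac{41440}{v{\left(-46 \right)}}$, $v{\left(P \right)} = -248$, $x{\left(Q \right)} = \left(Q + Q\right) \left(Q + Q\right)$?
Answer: $\frac{186480}{31} \approx 6015.5$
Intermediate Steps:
$O = -1$ ($O = -2 + 1 = -1$)
$x{\left(Q \right)} = 4 Q^{2}$ ($x{\left(Q \right)} = 2 Q 2 Q = 4 Q^{2}$)
$I = \frac{5180}{31}$ ($I = - \frac{41440}{-248} = \left(-41440\right) \left(- \frac{1}{248}\right) = \frac{5180}{31} \approx 167.1$)
$x{\left(O - -4 \right)} I = 4 \left(-1 - -4\right)^{2} \cdot \frac{5180}{31} = 4 \left(-1 + 4\right)^{2} \cdot \frac{5180}{31} = 4 \cdot 3^{2} \cdot \frac{5180}{31} = 4 \cdot 9 \cdot \frac{5180}{31} = 36 \cdot \frac{5180}{31} = \frac{186480}{31}$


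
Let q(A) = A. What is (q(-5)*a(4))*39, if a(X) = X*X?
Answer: -3120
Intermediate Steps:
a(X) = X**2
(q(-5)*a(4))*39 = -5*4**2*39 = -5*16*39 = -80*39 = -3120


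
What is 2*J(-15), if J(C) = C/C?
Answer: 2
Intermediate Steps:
J(C) = 1
2*J(-15) = 2*1 = 2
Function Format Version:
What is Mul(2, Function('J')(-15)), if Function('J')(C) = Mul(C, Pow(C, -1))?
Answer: 2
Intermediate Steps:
Function('J')(C) = 1
Mul(2, Function('J')(-15)) = Mul(2, 1) = 2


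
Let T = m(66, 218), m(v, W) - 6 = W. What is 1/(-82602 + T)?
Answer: -1/82378 ≈ -1.2139e-5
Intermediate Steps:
m(v, W) = 6 + W
T = 224 (T = 6 + 218 = 224)
1/(-82602 + T) = 1/(-82602 + 224) = 1/(-82378) = -1/82378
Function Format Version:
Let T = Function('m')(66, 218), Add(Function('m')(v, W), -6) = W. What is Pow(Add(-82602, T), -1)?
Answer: Rational(-1, 82378) ≈ -1.2139e-5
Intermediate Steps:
Function('m')(v, W) = Add(6, W)
T = 224 (T = Add(6, 218) = 224)
Pow(Add(-82602, T), -1) = Pow(Add(-82602, 224), -1) = Pow(-82378, -1) = Rational(-1, 82378)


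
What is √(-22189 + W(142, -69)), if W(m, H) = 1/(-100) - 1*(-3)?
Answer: I*√2218601/10 ≈ 148.95*I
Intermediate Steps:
W(m, H) = 299/100 (W(m, H) = -1/100 + 3 = 299/100)
√(-22189 + W(142, -69)) = √(-22189 + 299/100) = √(-2218601/100) = I*√2218601/10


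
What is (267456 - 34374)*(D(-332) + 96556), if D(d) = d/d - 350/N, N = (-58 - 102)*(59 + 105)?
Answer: 29527480739223/1312 ≈ 2.2506e+10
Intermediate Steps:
N = -26240 (N = -160*164 = -26240)
D(d) = 2659/2624 (D(d) = d/d - 350/(-26240) = 1 - 350*(-1/26240) = 1 + 35/2624 = 2659/2624)
(267456 - 34374)*(D(-332) + 96556) = (267456 - 34374)*(2659/2624 + 96556) = 233082*(253365603/2624) = 29527480739223/1312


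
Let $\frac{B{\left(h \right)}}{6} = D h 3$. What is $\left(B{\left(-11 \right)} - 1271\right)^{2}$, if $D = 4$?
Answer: $4255969$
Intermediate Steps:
$B{\left(h \right)} = 72 h$ ($B{\left(h \right)} = 6 \cdot 4 h 3 = 6 \cdot 12 h = 72 h$)
$\left(B{\left(-11 \right)} - 1271\right)^{2} = \left(72 \left(-11\right) - 1271\right)^{2} = \left(-792 - 1271\right)^{2} = \left(-2063\right)^{2} = 4255969$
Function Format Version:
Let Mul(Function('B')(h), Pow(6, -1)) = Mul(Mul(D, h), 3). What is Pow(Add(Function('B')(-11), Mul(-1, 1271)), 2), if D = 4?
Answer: 4255969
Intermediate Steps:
Function('B')(h) = Mul(72, h) (Function('B')(h) = Mul(6, Mul(Mul(4, h), 3)) = Mul(6, Mul(12, h)) = Mul(72, h))
Pow(Add(Function('B')(-11), Mul(-1, 1271)), 2) = Pow(Add(Mul(72, -11), Mul(-1, 1271)), 2) = Pow(Add(-792, -1271), 2) = Pow(-2063, 2) = 4255969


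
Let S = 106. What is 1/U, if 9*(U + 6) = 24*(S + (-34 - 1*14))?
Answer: 3/446 ≈ 0.0067265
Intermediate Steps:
U = 446/3 (U = -6 + (24*(106 + (-34 - 1*14)))/9 = -6 + (24*(106 + (-34 - 14)))/9 = -6 + (24*(106 - 48))/9 = -6 + (24*58)/9 = -6 + (⅑)*1392 = -6 + 464/3 = 446/3 ≈ 148.67)
1/U = 1/(446/3) = 3/446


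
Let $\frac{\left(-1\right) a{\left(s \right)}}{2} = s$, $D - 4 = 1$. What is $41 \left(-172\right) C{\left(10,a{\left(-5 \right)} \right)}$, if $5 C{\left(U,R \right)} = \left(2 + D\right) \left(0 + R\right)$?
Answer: $-98728$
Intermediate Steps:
$D = 5$ ($D = 4 + 1 = 5$)
$a{\left(s \right)} = - 2 s$
$C{\left(U,R \right)} = \frac{7 R}{5}$ ($C{\left(U,R \right)} = \frac{\left(2 + 5\right) \left(0 + R\right)}{5} = \frac{7 R}{5}$)
$41 \left(-172\right) C{\left(10,a{\left(-5 \right)} \right)} = 41 \left(-172\right) \frac{7 \left(\left(-2\right) \left(-5\right)\right)}{5} = - 7052 \cdot \frac{7}{5} \cdot 10 = \left(-7052\right) 14 = -98728$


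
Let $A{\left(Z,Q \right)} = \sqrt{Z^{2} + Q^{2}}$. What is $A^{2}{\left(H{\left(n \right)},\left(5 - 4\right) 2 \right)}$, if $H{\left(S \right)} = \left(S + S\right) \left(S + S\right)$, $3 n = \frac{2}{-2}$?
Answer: $\frac{340}{81} \approx 4.1975$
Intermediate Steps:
$n = - \frac{1}{3}$ ($n = \frac{2 \frac{1}{-2}}{3} = \frac{2 \left(- \frac{1}{2}\right)}{3} = \frac{1}{3} \left(-1\right) = - \frac{1}{3} \approx -0.33333$)
$H{\left(S \right)} = 4 S^{2}$ ($H{\left(S \right)} = 2 S 2 S = 4 S^{2}$)
$A{\left(Z,Q \right)} = \sqrt{Q^{2} + Z^{2}}$
$A^{2}{\left(H{\left(n \right)},\left(5 - 4\right) 2 \right)} = \left(\sqrt{\left(\left(5 - 4\right) 2\right)^{2} + \left(4 \left(- \frac{1}{3}\right)^{2}\right)^{2}}\right)^{2} = \left(\sqrt{\left(1 \cdot 2\right)^{2} + \left(4 \cdot \frac{1}{9}\right)^{2}}\right)^{2} = \left(\sqrt{2^{2} + \left(\frac{4}{9}\right)^{2}}\right)^{2} = \left(\sqrt{4 + \frac{16}{81}}\right)^{2} = \left(\sqrt{\frac{340}{81}}\right)^{2} = \left(\frac{2 \sqrt{85}}{9}\right)^{2} = \frac{340}{81}$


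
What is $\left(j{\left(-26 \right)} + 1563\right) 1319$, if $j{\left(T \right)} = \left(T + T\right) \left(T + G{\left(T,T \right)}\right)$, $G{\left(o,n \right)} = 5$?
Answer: $3501945$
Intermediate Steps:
$j{\left(T \right)} = 2 T \left(5 + T\right)$ ($j{\left(T \right)} = \left(T + T\right) \left(T + 5\right) = 2 T \left(5 + T\right)$)
$\left(j{\left(-26 \right)} + 1563\right) 1319 = \left(2 \left(-26\right) \left(5 - 26\right) + 1563\right) 1319 = \left(2 \left(-26\right) \left(-21\right) + 1563\right) 1319 = \left(1092 + 1563\right) 1319 = 2655 \cdot 1319 = 3501945$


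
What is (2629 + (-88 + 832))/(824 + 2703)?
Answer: 3373/3527 ≈ 0.95634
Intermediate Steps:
(2629 + (-88 + 832))/(824 + 2703) = (2629 + 744)/3527 = 3373*(1/3527) = 3373/3527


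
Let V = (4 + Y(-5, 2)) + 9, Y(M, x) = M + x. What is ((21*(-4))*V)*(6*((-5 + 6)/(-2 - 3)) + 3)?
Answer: -1512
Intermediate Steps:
V = 10 (V = (4 + (-5 + 2)) + 9 = (4 - 3) + 9 = 1 + 9 = 10)
((21*(-4))*V)*(6*((-5 + 6)/(-2 - 3)) + 3) = ((21*(-4))*10)*(6*((-5 + 6)/(-2 - 3)) + 3) = (-84*10)*(6*(1/(-5)) + 3) = -840*(6*(1*(-1/5)) + 3) = -840*(6*(-1/5) + 3) = -840*(-6/5 + 3) = -840*9/5 = -1512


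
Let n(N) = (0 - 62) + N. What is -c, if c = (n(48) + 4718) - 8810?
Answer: 4106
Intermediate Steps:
n(N) = -62 + N
c = -4106 (c = ((-62 + 48) + 4718) - 8810 = (-14 + 4718) - 8810 = 4704 - 8810 = -4106)
-c = -1*(-4106) = 4106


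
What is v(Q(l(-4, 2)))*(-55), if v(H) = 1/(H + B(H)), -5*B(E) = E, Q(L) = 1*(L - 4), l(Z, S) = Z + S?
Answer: 275/24 ≈ 11.458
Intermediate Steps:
l(Z, S) = S + Z
Q(L) = -4 + L (Q(L) = 1*(-4 + L) = -4 + L)
B(E) = -E/5
v(H) = 5/(4*H) (v(H) = 1/(H - H/5) = 1/(4*H/5) = 5/(4*H))
v(Q(l(-4, 2)))*(-55) = (5/(4*(-4 + (2 - 4))))*(-55) = (5/(4*(-4 - 2)))*(-55) = ((5/4)/(-6))*(-55) = ((5/4)*(-1/6))*(-55) = -5/24*(-55) = 275/24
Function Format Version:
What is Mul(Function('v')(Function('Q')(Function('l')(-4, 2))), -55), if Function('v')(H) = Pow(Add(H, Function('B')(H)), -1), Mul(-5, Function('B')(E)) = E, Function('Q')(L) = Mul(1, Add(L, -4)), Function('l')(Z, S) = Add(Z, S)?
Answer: Rational(275, 24) ≈ 11.458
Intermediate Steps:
Function('l')(Z, S) = Add(S, Z)
Function('Q')(L) = Add(-4, L) (Function('Q')(L) = Mul(1, Add(-4, L)) = Add(-4, L))
Function('B')(E) = Mul(Rational(-1, 5), E)
Function('v')(H) = Mul(Rational(5, 4), Pow(H, -1)) (Function('v')(H) = Pow(Add(H, Mul(Rational(-1, 5), H)), -1) = Pow(Mul(Rational(4, 5), H), -1) = Mul(Rational(5, 4), Pow(H, -1)))
Mul(Function('v')(Function('Q')(Function('l')(-4, 2))), -55) = Mul(Mul(Rational(5, 4), Pow(Add(-4, Add(2, -4)), -1)), -55) = Mul(Mul(Rational(5, 4), Pow(Add(-4, -2), -1)), -55) = Mul(Mul(Rational(5, 4), Pow(-6, -1)), -55) = Mul(Mul(Rational(5, 4), Rational(-1, 6)), -55) = Mul(Rational(-5, 24), -55) = Rational(275, 24)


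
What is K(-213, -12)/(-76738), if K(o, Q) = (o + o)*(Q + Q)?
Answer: -5112/38369 ≈ -0.13323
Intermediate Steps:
K(o, Q) = 4*Q*o (K(o, Q) = (2*o)*(2*Q) = 4*Q*o)
K(-213, -12)/(-76738) = (4*(-12)*(-213))/(-76738) = 10224*(-1/76738) = -5112/38369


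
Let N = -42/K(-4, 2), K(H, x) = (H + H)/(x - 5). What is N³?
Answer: -250047/64 ≈ -3907.0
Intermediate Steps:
K(H, x) = 2*H/(-5 + x) (K(H, x) = (2*H)/(-5 + x) = 2*H/(-5 + x))
N = -63/4 (N = -42/(2*(-4)/(-5 + 2)) = -42/(2*(-4)/(-3)) = -42/(2*(-4)*(-⅓)) = -42/8/3 = -42*3/8 = -63/4 ≈ -15.750)
N³ = (-63/4)³ = -250047/64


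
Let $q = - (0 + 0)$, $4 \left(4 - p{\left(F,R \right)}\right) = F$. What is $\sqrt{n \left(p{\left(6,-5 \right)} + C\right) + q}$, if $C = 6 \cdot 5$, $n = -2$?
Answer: $i \sqrt{65} \approx 8.0623 i$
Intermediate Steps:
$p{\left(F,R \right)} = 4 - \frac{F}{4}$
$C = 30$
$q = 0$ ($q = \left(-1\right) 0 = 0$)
$\sqrt{n \left(p{\left(6,-5 \right)} + C\right) + q} = \sqrt{- 2 \left(\left(4 - \frac{3}{2}\right) + 30\right) + 0} = \sqrt{- 2 \left(\frac{5}{2} + 30\right) + 0} = \sqrt{\left(-2\right) \frac{65}{2} + 0} = \sqrt{-65 + 0} = \sqrt{-65} = i \sqrt{65}$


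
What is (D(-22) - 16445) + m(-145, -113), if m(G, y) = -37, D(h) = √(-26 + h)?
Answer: -16482 + 4*I*√3 ≈ -16482.0 + 6.9282*I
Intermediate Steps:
(D(-22) - 16445) + m(-145, -113) = (√(-26 - 22) - 16445) - 37 = (√(-48) - 16445) - 37 = (4*I*√3 - 16445) - 37 = (-16445 + 4*I*√3) - 37 = -16482 + 4*I*√3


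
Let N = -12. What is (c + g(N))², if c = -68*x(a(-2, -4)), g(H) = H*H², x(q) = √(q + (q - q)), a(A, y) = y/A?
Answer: 2995232 + 235008*√2 ≈ 3.3276e+6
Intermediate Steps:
x(q) = √q (x(q) = √(q + 0) = √q)
g(H) = H³
c = -68*√2 (c = -68*2*√(-1/(-2)) = -68*√2 ≈ -96.167)
(c + g(N))² = (-68*√2 + (-12)³)² = (-68*√2 - 1728)² = (-1728 - 68*√2)²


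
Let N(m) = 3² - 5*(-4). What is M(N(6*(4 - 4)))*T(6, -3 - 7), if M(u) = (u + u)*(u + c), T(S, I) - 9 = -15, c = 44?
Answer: -25404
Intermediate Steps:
T(S, I) = -6 (T(S, I) = 9 - 15 = -6)
N(m) = 29 (N(m) = 9 + 20 = 29)
M(u) = 2*u*(44 + u) (M(u) = (u + u)*(u + 44) = (2*u)*(44 + u) = 2*u*(44 + u))
M(N(6*(4 - 4)))*T(6, -3 - 7) = (2*29*(44 + 29))*(-6) = (2*29*73)*(-6) = 4234*(-6) = -25404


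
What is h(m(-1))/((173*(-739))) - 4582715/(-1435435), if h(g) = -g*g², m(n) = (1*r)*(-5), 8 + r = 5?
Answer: 118146191546/36703211689 ≈ 3.2190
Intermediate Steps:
r = -3 (r = -8 + 5 = -3)
m(n) = 15 (m(n) = (1*(-3))*(-5) = -3*(-5) = 15)
h(g) = -g³
h(m(-1))/((173*(-739))) - 4582715/(-1435435) = (-1*15³)/((173*(-739))) - 4582715/(-1435435) = -1*3375/(-127847) - 4582715*(-1/1435435) = -3375*(-1/127847) + 916543/287087 = 3375/127847 + 916543/287087 = 118146191546/36703211689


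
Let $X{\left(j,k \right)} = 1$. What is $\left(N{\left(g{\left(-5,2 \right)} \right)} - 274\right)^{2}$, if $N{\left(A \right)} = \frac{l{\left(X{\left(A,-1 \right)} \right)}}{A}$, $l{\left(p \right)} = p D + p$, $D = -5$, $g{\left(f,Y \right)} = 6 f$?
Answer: $\frac{16875664}{225} \approx 75003.0$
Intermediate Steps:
$l{\left(p \right)} = - 4 p$ ($l{\left(p \right)} = p \left(-5\right) + p = - 5 p + p = - 4 p$)
$N{\left(A \right)} = - \frac{4}{A}$ ($N{\left(A \right)} = \frac{\left(-4\right) 1}{A} = - \frac{4}{A}$)
$\left(N{\left(g{\left(-5,2 \right)} \right)} - 274\right)^{2} = \left(- \frac{4}{6 \left(-5\right)} - 274\right)^{2} = \left(- \frac{4}{-30} - 274\right)^{2} = \left(\left(-4\right) \left(- \frac{1}{30}\right) - 274\right)^{2} = \left(\frac{2}{15} - 274\right)^{2} = \left(- \frac{4108}{15}\right)^{2} = \frac{16875664}{225}$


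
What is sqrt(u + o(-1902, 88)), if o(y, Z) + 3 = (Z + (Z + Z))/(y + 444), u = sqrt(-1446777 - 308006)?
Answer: sqrt(-2319 + 729*I*sqrt(1754783))/27 ≈ 25.705 + 25.767*I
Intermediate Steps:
u = I*sqrt(1754783) (u = sqrt(-1754783) = I*sqrt(1754783) ≈ 1324.7*I)
o(y, Z) = -3 + 3*Z/(444 + y) (o(y, Z) = -3 + (Z + (Z + Z))/(y + 444) = -3 + (Z + 2*Z)/(444 + y) = -3 + (3*Z)/(444 + y) = -3 + 3*Z/(444 + y))
sqrt(u + o(-1902, 88)) = sqrt(I*sqrt(1754783) + 3*(-444 + 88 - 1*(-1902))/(444 - 1902)) = sqrt(I*sqrt(1754783) + 3*(-444 + 88 + 1902)/(-1458)) = sqrt(I*sqrt(1754783) + 3*(-1/1458)*1546) = sqrt(I*sqrt(1754783) - 773/243) = sqrt(-773/243 + I*sqrt(1754783))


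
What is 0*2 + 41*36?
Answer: 1476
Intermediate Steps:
0*2 + 41*36 = 0 + 1476 = 1476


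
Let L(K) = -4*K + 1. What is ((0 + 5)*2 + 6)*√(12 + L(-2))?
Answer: 16*√21 ≈ 73.321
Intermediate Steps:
L(K) = 1 - 4*K
((0 + 5)*2 + 6)*√(12 + L(-2)) = ((0 + 5)*2 + 6)*√(12 + (1 - 4*(-2))) = (5*2 + 6)*√(12 + (1 + 8)) = (10 + 6)*√(12 + 9) = 16*√21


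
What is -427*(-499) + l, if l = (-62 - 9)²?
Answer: 218114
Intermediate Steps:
l = 5041 (l = (-71)² = 5041)
-427*(-499) + l = -427*(-499) + 5041 = 213073 + 5041 = 218114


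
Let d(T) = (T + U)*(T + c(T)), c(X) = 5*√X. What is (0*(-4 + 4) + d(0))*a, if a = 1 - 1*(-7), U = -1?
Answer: 0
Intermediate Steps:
d(T) = (-1 + T)*(T + 5*√T) (d(T) = (T - 1)*(T + 5*√T) = (-1 + T)*(T + 5*√T))
a = 8 (a = 1 + 7 = 8)
(0*(-4 + 4) + d(0))*a = (0*(-4 + 4) + (0² - 1*0 - 5*√0 + 5*0^(3/2)))*8 = (0*0 + (0 + 0 - 5*0 + 5*0))*8 = (0 + (0 + 0 + 0 + 0))*8 = (0 + 0)*8 = 0*8 = 0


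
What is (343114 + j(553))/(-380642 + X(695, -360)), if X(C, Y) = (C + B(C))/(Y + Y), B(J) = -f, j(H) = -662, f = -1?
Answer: -10273560/11419289 ≈ -0.89967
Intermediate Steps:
B(J) = 1 (B(J) = -1*(-1) = 1)
X(C, Y) = (1 + C)/(2*Y) (X(C, Y) = (C + 1)/(Y + Y) = (1 + C)/((2*Y)) = (1 + C)*(1/(2*Y)) = (1 + C)/(2*Y))
(343114 + j(553))/(-380642 + X(695, -360)) = (343114 - 662)/(-380642 + (½)*(1 + 695)/(-360)) = 342452/(-380642 + (½)*(-1/360)*696) = 342452/(-380642 - 29/30) = 342452/(-11419289/30) = 342452*(-30/11419289) = -10273560/11419289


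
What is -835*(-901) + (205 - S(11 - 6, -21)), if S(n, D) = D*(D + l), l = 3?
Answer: 752162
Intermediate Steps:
S(n, D) = D*(3 + D) (S(n, D) = D*(D + 3) = D*(3 + D))
-835*(-901) + (205 - S(11 - 6, -21)) = -835*(-901) + (205 - (-21)*(3 - 21)) = 752335 + (205 - (-21)*(-18)) = 752335 + (205 - 1*378) = 752335 + (205 - 378) = 752335 - 173 = 752162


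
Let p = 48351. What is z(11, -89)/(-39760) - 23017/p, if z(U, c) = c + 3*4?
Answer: -1833869/3868080 ≈ -0.47410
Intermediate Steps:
z(U, c) = 12 + c (z(U, c) = c + 12 = 12 + c)
z(11, -89)/(-39760) - 23017/p = (12 - 89)/(-39760) - 23017/48351 = -77*(-1/39760) - 23017*1/48351 = 11/5680 - 23017/48351 = -1833869/3868080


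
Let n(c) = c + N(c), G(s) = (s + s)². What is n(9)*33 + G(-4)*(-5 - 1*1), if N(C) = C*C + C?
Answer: 2883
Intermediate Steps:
G(s) = 4*s² (G(s) = (2*s)² = 4*s²)
N(C) = C + C² (N(C) = C² + C = C + C²)
n(c) = c + c*(1 + c)
n(9)*33 + G(-4)*(-5 - 1*1) = (9*(2 + 9))*33 + (4*(-4)²)*(-5 - 1*1) = (9*11)*33 + (4*16)*(-5 - 1) = 99*33 + 64*(-6) = 3267 - 384 = 2883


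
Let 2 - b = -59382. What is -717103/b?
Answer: -717103/59384 ≈ -12.076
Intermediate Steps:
b = 59384 (b = 2 - 1*(-59382) = 2 + 59382 = 59384)
-717103/b = -717103/59384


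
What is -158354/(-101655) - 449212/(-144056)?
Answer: 17119122421/3661003170 ≈ 4.6761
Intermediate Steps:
-158354/(-101655) - 449212/(-144056) = -158354*(-1/101655) - 449212*(-1/144056) = 158354/101655 + 112303/36014 = 17119122421/3661003170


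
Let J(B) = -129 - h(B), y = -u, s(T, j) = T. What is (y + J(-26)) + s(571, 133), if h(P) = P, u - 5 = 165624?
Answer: -165161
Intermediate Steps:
u = 165629 (u = 5 + 165624 = 165629)
y = -165629 (y = -1*165629 = -165629)
J(B) = -129 - B
(y + J(-26)) + s(571, 133) = (-165629 + (-129 - 1*(-26))) + 571 = (-165629 + (-129 + 26)) + 571 = (-165629 - 103) + 571 = -165732 + 571 = -165161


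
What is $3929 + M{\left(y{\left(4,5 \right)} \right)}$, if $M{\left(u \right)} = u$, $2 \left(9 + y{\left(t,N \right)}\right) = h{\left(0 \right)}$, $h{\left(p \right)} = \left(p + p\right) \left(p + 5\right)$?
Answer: $3920$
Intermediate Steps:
$h{\left(p \right)} = 2 p \left(5 + p\right)$
$y{\left(t,N \right)} = -9$ ($y{\left(t,N \right)} = -9 + \frac{2 \cdot 0 \left(5 + 0\right)}{2} = -9 + \frac{2 \cdot 0 \cdot 5}{2} = -9 + \frac{1}{2} \cdot 0 = -9 + 0 = -9$)
$3929 + M{\left(y{\left(4,5 \right)} \right)} = 3929 - 9 = 3920$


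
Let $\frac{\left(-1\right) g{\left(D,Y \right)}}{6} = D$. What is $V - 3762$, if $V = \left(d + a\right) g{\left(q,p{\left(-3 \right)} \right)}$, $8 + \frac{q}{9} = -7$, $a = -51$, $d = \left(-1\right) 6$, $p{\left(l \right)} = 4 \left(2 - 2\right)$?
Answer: $-49932$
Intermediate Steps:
$p{\left(l \right)} = 0$ ($p{\left(l \right)} = 4 \cdot 0 = 0$)
$d = -6$
$q = -135$ ($q = -72 + 9 \left(-7\right) = -72 - 63 = -135$)
$g{\left(D,Y \right)} = - 6 D$
$V = -46170$ ($V = \left(-6 - 51\right) \left(\left(-6\right) \left(-135\right)\right) = \left(-57\right) 810 = -46170$)
$V - 3762 = -46170 - 3762 = -49932$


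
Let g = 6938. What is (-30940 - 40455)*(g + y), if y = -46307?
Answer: 2810749755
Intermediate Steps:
(-30940 - 40455)*(g + y) = (-30940 - 40455)*(6938 - 46307) = -71395*(-39369) = 2810749755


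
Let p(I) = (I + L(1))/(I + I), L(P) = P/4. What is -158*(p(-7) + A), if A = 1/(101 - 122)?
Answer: -5767/84 ≈ -68.655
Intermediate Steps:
L(P) = P/4 (L(P) = P*(¼) = P/4)
A = -1/21 (A = 1/(-21) = -1/21 ≈ -0.047619)
p(I) = (¼ + I)/(2*I) (p(I) = (I + (¼)*1)/(I + I) = (I + ¼)/((2*I)) = (¼ + I)*(1/(2*I)) = (¼ + I)/(2*I))
-158*(p(-7) + A) = -158*((⅛)*(1 + 4*(-7))/(-7) - 1/21) = -158*((⅛)*(-⅐)*(1 - 28) - 1/21) = -158*((⅛)*(-⅐)*(-27) - 1/21) = -158*(27/56 - 1/21) = -158*73/168 = -5767/84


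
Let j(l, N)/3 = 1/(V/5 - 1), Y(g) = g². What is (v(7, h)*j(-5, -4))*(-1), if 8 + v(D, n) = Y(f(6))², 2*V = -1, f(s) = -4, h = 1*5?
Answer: 7440/11 ≈ 676.36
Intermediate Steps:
h = 5
V = -½ (V = (½)*(-1) = -½ ≈ -0.50000)
j(l, N) = -30/11 (j(l, N) = 3/(-½/5 - 1) = 3/(-½*⅕ - 1) = 3/(-⅒ - 1) = 3/(-11/10) = 3*(-10/11) = -30/11)
v(D, n) = 248 (v(D, n) = -8 + ((-4)²)² = -8 + 16² = -8 + 256 = 248)
(v(7, h)*j(-5, -4))*(-1) = (248*(-30/11))*(-1) = -7440/11*(-1) = 7440/11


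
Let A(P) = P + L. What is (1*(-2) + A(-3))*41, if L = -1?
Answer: -246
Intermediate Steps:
A(P) = -1 + P (A(P) = P - 1 = -1 + P)
(1*(-2) + A(-3))*41 = (1*(-2) + (-1 - 3))*41 = (-2 - 4)*41 = -6*41 = -246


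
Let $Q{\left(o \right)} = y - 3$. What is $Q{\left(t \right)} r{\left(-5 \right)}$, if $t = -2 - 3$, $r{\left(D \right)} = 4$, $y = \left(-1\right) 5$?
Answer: $-32$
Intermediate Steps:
$y = -5$
$t = -5$ ($t = -2 - 3 = -5$)
$Q{\left(o \right)} = -8$ ($Q{\left(o \right)} = -5 - 3 = -8$)
$Q{\left(t \right)} r{\left(-5 \right)} = \left(-8\right) 4 = -32$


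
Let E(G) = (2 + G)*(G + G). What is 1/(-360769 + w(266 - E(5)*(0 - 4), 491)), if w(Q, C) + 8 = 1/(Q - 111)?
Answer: -435/156937994 ≈ -2.7718e-6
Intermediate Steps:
E(G) = 2*G*(2 + G) (E(G) = (2 + G)*(2*G) = 2*G*(2 + G))
w(Q, C) = -8 + 1/(-111 + Q) (w(Q, C) = -8 + 1/(Q - 111) = -8 + 1/(-111 + Q))
1/(-360769 + w(266 - E(5)*(0 - 4), 491)) = 1/(-360769 + (889 - 8*(266 - 2*5*(2 + 5)*(0 - 4)))/(-111 + (266 - 2*5*(2 + 5)*(0 - 4)))) = 1/(-360769 + (889 - 8*(266 - 2*5*7*(-4)))/(-111 + (266 - 2*5*7*(-4)))) = 1/(-360769 + (889 - 8*(266 - 70*(-4)))/(-111 + (266 - 70*(-4)))) = 1/(-360769 + (889 - 8*(266 - 1*(-280)))/(-111 + (266 - 1*(-280)))) = 1/(-360769 + (889 - 8*(266 + 280))/(-111 + (266 + 280))) = 1/(-360769 + (889 - 8*546)/(-111 + 546)) = 1/(-360769 + (889 - 4368)/435) = 1/(-360769 + (1/435)*(-3479)) = 1/(-360769 - 3479/435) = 1/(-156937994/435) = -435/156937994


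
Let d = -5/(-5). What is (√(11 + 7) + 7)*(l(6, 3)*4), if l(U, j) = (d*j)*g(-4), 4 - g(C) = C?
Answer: 672 + 288*√2 ≈ 1079.3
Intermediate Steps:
d = 1 (d = -5*(-⅕) = 1)
g(C) = 4 - C
l(U, j) = 8*j (l(U, j) = (1*j)*(4 - 1*(-4)) = j*(4 + 4) = j*8 = 8*j)
(√(11 + 7) + 7)*(l(6, 3)*4) = (√(11 + 7) + 7)*((8*3)*4) = (√18 + 7)*(24*4) = (3*√2 + 7)*96 = (7 + 3*√2)*96 = 672 + 288*√2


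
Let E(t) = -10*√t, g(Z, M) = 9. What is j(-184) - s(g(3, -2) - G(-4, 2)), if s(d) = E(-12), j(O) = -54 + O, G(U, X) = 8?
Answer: -238 + 20*I*√3 ≈ -238.0 + 34.641*I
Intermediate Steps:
s(d) = -20*I*√3
j(-184) - s(g(3, -2) - G(-4, 2)) = (-54 - 184) - (-20)*I*√3 = -238 + 20*I*√3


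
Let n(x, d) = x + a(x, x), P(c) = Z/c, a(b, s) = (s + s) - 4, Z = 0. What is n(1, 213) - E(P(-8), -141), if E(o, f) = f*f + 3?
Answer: -19885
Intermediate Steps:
a(b, s) = -4 + 2*s (a(b, s) = 2*s - 4 = -4 + 2*s)
P(c) = 0 (P(c) = 0/c = 0)
n(x, d) = -4 + 3*x (n(x, d) = x + (-4 + 2*x) = -4 + 3*x)
E(o, f) = 3 + f² (E(o, f) = f² + 3 = 3 + f²)
n(1, 213) - E(P(-8), -141) = (-4 + 3*1) - (3 + (-141)²) = (-4 + 3) - (3 + 19881) = -1 - 1*19884 = -1 - 19884 = -19885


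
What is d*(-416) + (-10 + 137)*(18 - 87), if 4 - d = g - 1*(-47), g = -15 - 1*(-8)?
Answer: 6213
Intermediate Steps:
g = -7 (g = -15 + 8 = -7)
d = -36 (d = 4 - (-7 - 1*(-47)) = 4 - (-7 + 47) = 4 - 1*40 = 4 - 40 = -36)
d*(-416) + (-10 + 137)*(18 - 87) = -36*(-416) + (-10 + 137)*(18 - 87) = 14976 + 127*(-69) = 14976 - 8763 = 6213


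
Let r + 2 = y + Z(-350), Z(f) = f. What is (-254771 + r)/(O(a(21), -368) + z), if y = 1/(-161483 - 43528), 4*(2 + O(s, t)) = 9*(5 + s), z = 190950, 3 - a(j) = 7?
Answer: -209212085416/156587606811 ≈ -1.3361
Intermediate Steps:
a(j) = -4 (a(j) = 3 - 1*7 = 3 - 7 = -4)
O(s, t) = 37/4 + 9*s/4 (O(s, t) = -2 + (9*(5 + s))/4 = -2 + (45 + 9*s)/4 = -2 + (45/4 + 9*s/4) = 37/4 + 9*s/4)
y = -1/205011 (y = 1/(-205011) = -1/205011 ≈ -4.8778e-6)
r = -72163873/205011 (r = -2 + (-1/205011 - 350) = -2 - 71753851/205011 = -72163873/205011 ≈ -352.00)
(-254771 + r)/(O(a(21), -368) + z) = (-254771 - 72163873/205011)/((37/4 + (9/4)*(-4)) + 190950) = -52303021354/(205011*((37/4 - 9) + 190950)) = -52303021354/(205011*(¼ + 190950)) = -52303021354/(205011*763801/4) = -52303021354/205011*4/763801 = -209212085416/156587606811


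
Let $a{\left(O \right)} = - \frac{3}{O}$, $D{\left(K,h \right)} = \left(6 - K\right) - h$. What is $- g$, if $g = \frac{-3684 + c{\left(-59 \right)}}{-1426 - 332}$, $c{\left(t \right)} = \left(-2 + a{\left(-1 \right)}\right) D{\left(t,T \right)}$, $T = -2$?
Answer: $- \frac{3617}{1758} \approx -2.0575$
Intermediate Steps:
$D{\left(K,h \right)} = 6 - K - h$
$c{\left(t \right)} = 8 - t$ ($c{\left(t \right)} = \left(-2 - \frac{3}{-1}\right) \left(6 - t - -2\right) = \left(-2 - -3\right) \left(6 - t + 2\right) = \left(-2 + 3\right) \left(8 - t\right) = 1 \left(8 - t\right) = 8 - t$)
$g = \frac{3617}{1758}$ ($g = \frac{-3684 + \left(8 - -59\right)}{-1426 - 332} = \frac{-3684 + \left(8 + 59\right)}{-1758} = \left(-3684 + 67\right) \left(- \frac{1}{1758}\right) = \left(-3617\right) \left(- \frac{1}{1758}\right) = \frac{3617}{1758} \approx 2.0575$)
$- g = \left(-1\right) \frac{3617}{1758} = - \frac{3617}{1758}$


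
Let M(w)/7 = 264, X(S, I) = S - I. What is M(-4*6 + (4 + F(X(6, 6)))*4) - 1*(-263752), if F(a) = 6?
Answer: 265600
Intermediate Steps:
M(w) = 1848 (M(w) = 7*264 = 1848)
M(-4*6 + (4 + F(X(6, 6)))*4) - 1*(-263752) = 1848 - 1*(-263752) = 1848 + 263752 = 265600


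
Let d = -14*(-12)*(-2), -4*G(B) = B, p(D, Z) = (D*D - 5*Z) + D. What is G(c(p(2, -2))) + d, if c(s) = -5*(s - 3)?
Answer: -1279/4 ≈ -319.75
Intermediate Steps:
p(D, Z) = D + D**2 - 5*Z (p(D, Z) = (D**2 - 5*Z) + D = D + D**2 - 5*Z)
c(s) = 15 - 5*s (c(s) = -5*(-3 + s) = 15 - 5*s)
G(B) = -B/4
d = -336 (d = 168*(-2) = -336)
G(c(p(2, -2))) + d = -(15 - 5*(2 + 2**2 - 5*(-2)))/4 - 336 = -(15 - 5*(2 + 4 + 10))/4 - 336 = -(15 - 5*16)/4 - 336 = -(15 - 80)/4 - 336 = -1/4*(-65) - 336 = 65/4 - 336 = -1279/4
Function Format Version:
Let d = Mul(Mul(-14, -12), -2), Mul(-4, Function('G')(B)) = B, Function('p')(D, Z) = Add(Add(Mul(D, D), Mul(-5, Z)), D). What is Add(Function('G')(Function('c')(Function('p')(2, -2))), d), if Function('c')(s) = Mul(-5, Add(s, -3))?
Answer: Rational(-1279, 4) ≈ -319.75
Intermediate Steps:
Function('p')(D, Z) = Add(D, Pow(D, 2), Mul(-5, Z)) (Function('p')(D, Z) = Add(Add(Pow(D, 2), Mul(-5, Z)), D) = Add(D, Pow(D, 2), Mul(-5, Z)))
Function('c')(s) = Add(15, Mul(-5, s)) (Function('c')(s) = Mul(-5, Add(-3, s)) = Add(15, Mul(-5, s)))
Function('G')(B) = Mul(Rational(-1, 4), B)
d = -336 (d = Mul(168, -2) = -336)
Add(Function('G')(Function('c')(Function('p')(2, -2))), d) = Add(Mul(Rational(-1, 4), Add(15, Mul(-5, Add(2, Pow(2, 2), Mul(-5, -2))))), -336) = Add(Mul(Rational(-1, 4), Add(15, Mul(-5, Add(2, 4, 10)))), -336) = Add(Mul(Rational(-1, 4), Add(15, Mul(-5, 16))), -336) = Add(Mul(Rational(-1, 4), Add(15, -80)), -336) = Add(Mul(Rational(-1, 4), -65), -336) = Add(Rational(65, 4), -336) = Rational(-1279, 4)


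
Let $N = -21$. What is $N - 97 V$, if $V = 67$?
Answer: $-6520$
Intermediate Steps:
$N - 97 V = -21 - 6499 = -6520$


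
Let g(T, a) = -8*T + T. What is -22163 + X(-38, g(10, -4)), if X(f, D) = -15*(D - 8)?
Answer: -20993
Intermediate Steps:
g(T, a) = -7*T
X(f, D) = 120 - 15*D (X(f, D) = -15*(-8 + D) = 120 - 15*D)
-22163 + X(-38, g(10, -4)) = -22163 + (120 - (-105)*10) = -22163 + (120 - 15*(-70)) = -22163 + (120 + 1050) = -22163 + 1170 = -20993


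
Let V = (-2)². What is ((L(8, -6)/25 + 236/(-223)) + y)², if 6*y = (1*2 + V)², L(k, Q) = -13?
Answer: 607671801/31080625 ≈ 19.551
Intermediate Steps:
V = 4
y = 6 (y = (1*2 + 4)²/6 = (2 + 4)²/6 = (⅙)*6² = (⅙)*36 = 6)
((L(8, -6)/25 + 236/(-223)) + y)² = ((-13/25 + 236/(-223)) + 6)² = ((-13*1/25 + 236*(-1/223)) + 6)² = ((-13/25 - 236/223) + 6)² = (-8799/5575 + 6)² = (24651/5575)² = 607671801/31080625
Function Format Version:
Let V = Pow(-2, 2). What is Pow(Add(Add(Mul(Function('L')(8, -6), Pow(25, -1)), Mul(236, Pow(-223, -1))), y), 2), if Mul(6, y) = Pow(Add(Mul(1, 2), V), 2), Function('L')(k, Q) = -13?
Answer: Rational(607671801, 31080625) ≈ 19.551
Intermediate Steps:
V = 4
y = 6 (y = Mul(Rational(1, 6), Pow(Add(Mul(1, 2), 4), 2)) = Mul(Rational(1, 6), Pow(Add(2, 4), 2)) = Mul(Rational(1, 6), Pow(6, 2)) = Mul(Rational(1, 6), 36) = 6)
Pow(Add(Add(Mul(Function('L')(8, -6), Pow(25, -1)), Mul(236, Pow(-223, -1))), y), 2) = Pow(Add(Add(Mul(-13, Pow(25, -1)), Mul(236, Pow(-223, -1))), 6), 2) = Pow(Add(Add(Mul(-13, Rational(1, 25)), Mul(236, Rational(-1, 223))), 6), 2) = Pow(Add(Add(Rational(-13, 25), Rational(-236, 223)), 6), 2) = Pow(Add(Rational(-8799, 5575), 6), 2) = Pow(Rational(24651, 5575), 2) = Rational(607671801, 31080625)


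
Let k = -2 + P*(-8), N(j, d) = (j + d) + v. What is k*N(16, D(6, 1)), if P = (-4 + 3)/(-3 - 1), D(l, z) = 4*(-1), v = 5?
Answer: -68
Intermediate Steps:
D(l, z) = -4
P = ¼ (P = -1/(-4) = -1*(-¼) = ¼ ≈ 0.25000)
N(j, d) = 5 + d + j (N(j, d) = (j + d) + 5 = (d + j) + 5 = 5 + d + j)
k = -4 (k = -2 + (¼)*(-8) = -2 - 2 = -4)
k*N(16, D(6, 1)) = -4*(5 - 4 + 16) = -4*17 = -68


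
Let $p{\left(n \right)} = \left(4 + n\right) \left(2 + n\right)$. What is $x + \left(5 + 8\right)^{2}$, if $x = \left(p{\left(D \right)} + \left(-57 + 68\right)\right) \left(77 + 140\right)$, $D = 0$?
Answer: $4292$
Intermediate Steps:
$p{\left(n \right)} = \left(2 + n\right) \left(4 + n\right)$
$x = 4123$ ($x = \left(\left(8 + 0^{2} + 6 \cdot 0\right) + \left(-57 + 68\right)\right) \left(77 + 140\right) = \left(\left(8 + 0 + 0\right) + 11\right) 217 = \left(8 + 11\right) 217 = 19 \cdot 217 = 4123$)
$x + \left(5 + 8\right)^{2} = 4123 + \left(5 + 8\right)^{2} = 4123 + 13^{2} = 4123 + 169 = 4292$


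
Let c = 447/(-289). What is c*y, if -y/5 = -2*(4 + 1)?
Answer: -22350/289 ≈ -77.336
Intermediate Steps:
c = -447/289 (c = 447*(-1/289) = -447/289 ≈ -1.5467)
y = 50 (y = -(-10)*(4 + 1) = -(-10)*5 = -5*(-10) = 50)
c*y = -447/289*50 = -22350/289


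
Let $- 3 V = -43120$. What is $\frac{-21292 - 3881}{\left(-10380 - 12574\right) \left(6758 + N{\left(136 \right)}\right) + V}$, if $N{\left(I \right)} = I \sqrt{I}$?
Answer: $\frac{8785243759311}{51150078389937028} - \frac{88406619426 \sqrt{34}}{12787519597484257} \approx 0.00013144$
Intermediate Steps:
$V = \frac{43120}{3}$ ($V = \left(- \frac{1}{3}\right) \left(-43120\right) = \frac{43120}{3} \approx 14373.0$)
$N{\left(I \right)} = I^{\frac{3}{2}}$
$\frac{-21292 - 3881}{\left(-10380 - 12574\right) \left(6758 + N{\left(136 \right)}\right) + V} = \frac{-21292 - 3881}{\left(-10380 - 12574\right) \left(6758 + 136^{\frac{3}{2}}\right) + \frac{43120}{3}} = - \frac{25173}{- 22954 \left(6758 + 272 \sqrt{34}\right) + \frac{43120}{3}} = - \frac{25173}{\left(-155123132 - 6243488 \sqrt{34}\right) + \frac{43120}{3}} = - \frac{25173}{- \frac{465326276}{3} - 6243488 \sqrt{34}}$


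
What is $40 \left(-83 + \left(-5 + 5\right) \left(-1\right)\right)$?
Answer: $-3320$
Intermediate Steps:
$40 \left(-83 + \left(-5 + 5\right) \left(-1\right)\right) = 40 \left(-83 + 0 \left(-1\right)\right) = 40 \left(-83 + 0\right) = 40 \left(-83\right) = -3320$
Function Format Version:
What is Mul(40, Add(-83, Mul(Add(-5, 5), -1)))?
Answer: -3320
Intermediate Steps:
Mul(40, Add(-83, Mul(Add(-5, 5), -1))) = Mul(40, Add(-83, Mul(0, -1))) = Mul(40, Add(-83, 0)) = Mul(40, -83) = -3320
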